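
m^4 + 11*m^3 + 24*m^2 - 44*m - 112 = (m - 2)*(m + 2)*(m + 4)*(m + 7)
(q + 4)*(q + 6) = q^2 + 10*q + 24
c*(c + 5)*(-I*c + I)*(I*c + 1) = c^4 + 4*c^3 - I*c^3 - 5*c^2 - 4*I*c^2 + 5*I*c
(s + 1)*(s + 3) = s^2 + 4*s + 3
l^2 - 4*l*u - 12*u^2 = (l - 6*u)*(l + 2*u)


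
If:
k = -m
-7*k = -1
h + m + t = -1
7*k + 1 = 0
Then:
No Solution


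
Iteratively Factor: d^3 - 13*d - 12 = (d + 1)*(d^2 - d - 12) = (d - 4)*(d + 1)*(d + 3)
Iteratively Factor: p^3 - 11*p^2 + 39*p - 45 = (p - 3)*(p^2 - 8*p + 15) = (p - 5)*(p - 3)*(p - 3)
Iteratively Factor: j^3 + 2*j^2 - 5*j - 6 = (j + 1)*(j^2 + j - 6) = (j + 1)*(j + 3)*(j - 2)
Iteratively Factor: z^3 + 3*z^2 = (z + 3)*(z^2) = z*(z + 3)*(z)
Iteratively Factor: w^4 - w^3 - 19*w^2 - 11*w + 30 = (w + 2)*(w^3 - 3*w^2 - 13*w + 15) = (w + 2)*(w + 3)*(w^2 - 6*w + 5) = (w - 1)*(w + 2)*(w + 3)*(w - 5)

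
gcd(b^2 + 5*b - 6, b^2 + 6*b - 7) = b - 1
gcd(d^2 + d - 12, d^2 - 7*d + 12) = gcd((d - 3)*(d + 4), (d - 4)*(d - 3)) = d - 3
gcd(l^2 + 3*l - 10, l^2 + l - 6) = l - 2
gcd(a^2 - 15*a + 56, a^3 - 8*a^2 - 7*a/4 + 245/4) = a - 7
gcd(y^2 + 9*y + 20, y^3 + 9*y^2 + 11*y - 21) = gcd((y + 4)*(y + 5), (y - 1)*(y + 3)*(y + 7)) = 1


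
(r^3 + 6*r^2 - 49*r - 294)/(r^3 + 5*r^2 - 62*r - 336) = (r - 7)/(r - 8)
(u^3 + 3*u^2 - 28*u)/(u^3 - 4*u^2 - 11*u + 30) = u*(u^2 + 3*u - 28)/(u^3 - 4*u^2 - 11*u + 30)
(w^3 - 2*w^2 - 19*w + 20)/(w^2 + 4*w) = w - 6 + 5/w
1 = 1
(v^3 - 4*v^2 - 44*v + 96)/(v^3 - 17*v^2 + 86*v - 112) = (v + 6)/(v - 7)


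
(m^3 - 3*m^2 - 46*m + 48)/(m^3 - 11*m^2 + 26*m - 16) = (m + 6)/(m - 2)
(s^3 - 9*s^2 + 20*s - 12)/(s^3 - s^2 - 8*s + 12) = (s^2 - 7*s + 6)/(s^2 + s - 6)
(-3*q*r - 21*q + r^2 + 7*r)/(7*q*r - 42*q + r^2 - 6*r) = (-3*q*r - 21*q + r^2 + 7*r)/(7*q*r - 42*q + r^2 - 6*r)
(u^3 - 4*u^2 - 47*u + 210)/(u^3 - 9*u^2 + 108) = (u^2 + 2*u - 35)/(u^2 - 3*u - 18)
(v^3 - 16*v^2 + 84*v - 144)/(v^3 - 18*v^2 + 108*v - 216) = (v - 4)/(v - 6)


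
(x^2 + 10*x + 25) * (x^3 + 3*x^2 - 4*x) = x^5 + 13*x^4 + 51*x^3 + 35*x^2 - 100*x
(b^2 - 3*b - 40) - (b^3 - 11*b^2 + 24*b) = -b^3 + 12*b^2 - 27*b - 40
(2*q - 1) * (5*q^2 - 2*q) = 10*q^3 - 9*q^2 + 2*q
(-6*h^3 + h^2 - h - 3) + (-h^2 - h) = -6*h^3 - 2*h - 3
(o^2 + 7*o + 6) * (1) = o^2 + 7*o + 6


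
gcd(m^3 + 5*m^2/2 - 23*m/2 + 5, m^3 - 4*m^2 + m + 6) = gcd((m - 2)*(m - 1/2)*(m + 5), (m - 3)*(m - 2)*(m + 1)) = m - 2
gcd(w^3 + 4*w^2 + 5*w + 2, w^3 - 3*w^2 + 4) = w + 1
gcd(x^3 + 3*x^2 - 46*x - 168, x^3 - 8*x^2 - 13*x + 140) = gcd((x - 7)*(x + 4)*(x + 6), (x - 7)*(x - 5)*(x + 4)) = x^2 - 3*x - 28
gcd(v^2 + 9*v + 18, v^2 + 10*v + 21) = v + 3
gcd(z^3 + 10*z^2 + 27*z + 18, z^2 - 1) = z + 1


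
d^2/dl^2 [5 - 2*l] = 0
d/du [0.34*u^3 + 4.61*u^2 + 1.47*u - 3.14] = 1.02*u^2 + 9.22*u + 1.47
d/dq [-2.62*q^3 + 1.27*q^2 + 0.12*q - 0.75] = -7.86*q^2 + 2.54*q + 0.12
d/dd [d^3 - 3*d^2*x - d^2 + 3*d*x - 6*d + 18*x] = 3*d^2 - 6*d*x - 2*d + 3*x - 6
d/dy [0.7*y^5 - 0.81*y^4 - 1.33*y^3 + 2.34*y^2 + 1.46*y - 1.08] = 3.5*y^4 - 3.24*y^3 - 3.99*y^2 + 4.68*y + 1.46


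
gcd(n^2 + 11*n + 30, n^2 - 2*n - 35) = n + 5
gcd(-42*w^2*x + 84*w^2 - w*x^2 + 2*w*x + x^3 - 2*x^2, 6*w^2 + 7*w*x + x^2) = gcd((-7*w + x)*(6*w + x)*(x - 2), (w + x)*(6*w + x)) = 6*w + x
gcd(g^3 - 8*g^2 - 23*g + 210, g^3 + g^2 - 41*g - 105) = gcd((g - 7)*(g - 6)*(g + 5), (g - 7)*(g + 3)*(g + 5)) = g^2 - 2*g - 35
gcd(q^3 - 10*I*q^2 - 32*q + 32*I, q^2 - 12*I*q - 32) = q - 4*I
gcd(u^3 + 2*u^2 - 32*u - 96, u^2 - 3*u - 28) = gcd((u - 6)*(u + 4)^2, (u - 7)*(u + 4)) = u + 4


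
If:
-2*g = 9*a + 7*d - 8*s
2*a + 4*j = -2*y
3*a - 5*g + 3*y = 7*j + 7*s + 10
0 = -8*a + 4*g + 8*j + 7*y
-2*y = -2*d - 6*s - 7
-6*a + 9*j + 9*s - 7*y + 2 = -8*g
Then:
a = -26571/6829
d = 20427/6829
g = -54987/6829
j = 59539/13658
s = -51531/13658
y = -32968/6829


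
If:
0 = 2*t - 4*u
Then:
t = 2*u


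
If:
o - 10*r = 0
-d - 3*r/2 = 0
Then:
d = -3*r/2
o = 10*r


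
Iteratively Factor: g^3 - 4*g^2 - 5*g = (g)*(g^2 - 4*g - 5) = g*(g - 5)*(g + 1)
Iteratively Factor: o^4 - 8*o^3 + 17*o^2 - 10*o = (o - 2)*(o^3 - 6*o^2 + 5*o) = (o - 2)*(o - 1)*(o^2 - 5*o) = o*(o - 2)*(o - 1)*(o - 5)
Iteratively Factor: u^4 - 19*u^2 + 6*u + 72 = (u - 3)*(u^3 + 3*u^2 - 10*u - 24) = (u - 3)*(u + 4)*(u^2 - u - 6) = (u - 3)^2*(u + 4)*(u + 2)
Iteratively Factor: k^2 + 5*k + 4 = (k + 1)*(k + 4)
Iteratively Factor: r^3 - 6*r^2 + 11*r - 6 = (r - 2)*(r^2 - 4*r + 3) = (r - 2)*(r - 1)*(r - 3)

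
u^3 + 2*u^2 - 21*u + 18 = (u - 3)*(u - 1)*(u + 6)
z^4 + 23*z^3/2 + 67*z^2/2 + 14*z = z*(z + 1/2)*(z + 4)*(z + 7)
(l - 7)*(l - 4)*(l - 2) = l^3 - 13*l^2 + 50*l - 56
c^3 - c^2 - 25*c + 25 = (c - 5)*(c - 1)*(c + 5)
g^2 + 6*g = g*(g + 6)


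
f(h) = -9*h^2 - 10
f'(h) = -18*h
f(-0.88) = -16.97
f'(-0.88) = 15.84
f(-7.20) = -476.56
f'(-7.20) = 129.60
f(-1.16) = -22.11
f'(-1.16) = 20.88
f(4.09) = -160.55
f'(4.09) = -73.62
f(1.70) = -36.01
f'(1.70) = -30.60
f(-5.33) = -265.68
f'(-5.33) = 95.94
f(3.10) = -96.49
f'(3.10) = -55.80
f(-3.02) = -92.08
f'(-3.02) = 54.36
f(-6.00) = -334.00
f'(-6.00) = 108.00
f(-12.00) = -1306.00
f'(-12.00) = 216.00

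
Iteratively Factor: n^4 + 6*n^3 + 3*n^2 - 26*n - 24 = (n - 2)*(n^3 + 8*n^2 + 19*n + 12) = (n - 2)*(n + 4)*(n^2 + 4*n + 3) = (n - 2)*(n + 1)*(n + 4)*(n + 3)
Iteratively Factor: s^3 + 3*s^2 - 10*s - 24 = (s - 3)*(s^2 + 6*s + 8) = (s - 3)*(s + 4)*(s + 2)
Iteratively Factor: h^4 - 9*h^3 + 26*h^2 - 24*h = (h)*(h^3 - 9*h^2 + 26*h - 24) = h*(h - 2)*(h^2 - 7*h + 12) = h*(h - 4)*(h - 2)*(h - 3)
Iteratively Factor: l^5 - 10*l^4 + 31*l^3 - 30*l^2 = (l - 5)*(l^4 - 5*l^3 + 6*l^2) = (l - 5)*(l - 3)*(l^3 - 2*l^2) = l*(l - 5)*(l - 3)*(l^2 - 2*l) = l*(l - 5)*(l - 3)*(l - 2)*(l)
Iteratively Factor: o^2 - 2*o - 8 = (o + 2)*(o - 4)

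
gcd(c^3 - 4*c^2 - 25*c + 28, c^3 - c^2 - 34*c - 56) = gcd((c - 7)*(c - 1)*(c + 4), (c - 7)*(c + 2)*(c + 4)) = c^2 - 3*c - 28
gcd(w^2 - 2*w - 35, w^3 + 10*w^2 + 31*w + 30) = w + 5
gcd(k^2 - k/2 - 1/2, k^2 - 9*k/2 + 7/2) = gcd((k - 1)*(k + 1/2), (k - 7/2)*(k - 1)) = k - 1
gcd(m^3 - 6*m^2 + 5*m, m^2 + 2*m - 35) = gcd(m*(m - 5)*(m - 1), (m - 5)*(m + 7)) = m - 5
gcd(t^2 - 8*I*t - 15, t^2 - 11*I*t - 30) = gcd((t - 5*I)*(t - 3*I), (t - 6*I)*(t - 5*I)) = t - 5*I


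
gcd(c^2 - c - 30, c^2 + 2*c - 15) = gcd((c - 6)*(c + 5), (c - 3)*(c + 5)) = c + 5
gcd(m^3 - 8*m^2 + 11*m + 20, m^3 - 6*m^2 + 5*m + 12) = m^2 - 3*m - 4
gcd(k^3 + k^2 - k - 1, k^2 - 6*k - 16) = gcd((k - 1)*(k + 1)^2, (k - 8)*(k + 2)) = 1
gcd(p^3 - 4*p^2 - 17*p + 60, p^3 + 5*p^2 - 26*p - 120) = p^2 - p - 20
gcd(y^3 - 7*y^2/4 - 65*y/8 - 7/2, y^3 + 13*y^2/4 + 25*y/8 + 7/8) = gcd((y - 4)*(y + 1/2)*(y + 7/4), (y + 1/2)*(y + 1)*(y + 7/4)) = y^2 + 9*y/4 + 7/8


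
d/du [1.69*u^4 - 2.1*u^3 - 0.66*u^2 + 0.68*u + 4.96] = 6.76*u^3 - 6.3*u^2 - 1.32*u + 0.68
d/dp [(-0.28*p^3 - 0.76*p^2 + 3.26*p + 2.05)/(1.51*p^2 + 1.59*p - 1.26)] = (-0.4228*p^4 - 0.8904*p^3 - 5.0726*p^2 - 4.2758*p - 7.3671)/(2.2801*p^4 + 4.8018*p^3 - 1.2771*p^2 - 4.0068*p + 1.5876)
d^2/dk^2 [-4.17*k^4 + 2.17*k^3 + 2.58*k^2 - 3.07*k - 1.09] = -50.04*k^2 + 13.02*k + 5.16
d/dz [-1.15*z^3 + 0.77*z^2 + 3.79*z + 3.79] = -3.45*z^2 + 1.54*z + 3.79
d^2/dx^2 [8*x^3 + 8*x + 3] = 48*x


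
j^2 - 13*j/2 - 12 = (j - 8)*(j + 3/2)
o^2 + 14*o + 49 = (o + 7)^2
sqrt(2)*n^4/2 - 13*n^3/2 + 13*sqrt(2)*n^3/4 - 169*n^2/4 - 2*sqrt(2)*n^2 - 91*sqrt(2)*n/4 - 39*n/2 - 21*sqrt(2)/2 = (n + 1/2)*(n + 6)*(n - 7*sqrt(2))*(sqrt(2)*n/2 + 1/2)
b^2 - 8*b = b*(b - 8)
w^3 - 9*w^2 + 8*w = w*(w - 8)*(w - 1)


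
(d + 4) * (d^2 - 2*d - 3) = d^3 + 2*d^2 - 11*d - 12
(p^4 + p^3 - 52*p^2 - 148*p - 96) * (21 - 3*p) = -3*p^5 + 18*p^4 + 177*p^3 - 648*p^2 - 2820*p - 2016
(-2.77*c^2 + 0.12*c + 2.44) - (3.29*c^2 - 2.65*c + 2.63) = -6.06*c^2 + 2.77*c - 0.19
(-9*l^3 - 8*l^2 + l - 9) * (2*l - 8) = -18*l^4 + 56*l^3 + 66*l^2 - 26*l + 72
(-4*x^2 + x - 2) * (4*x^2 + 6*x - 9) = -16*x^4 - 20*x^3 + 34*x^2 - 21*x + 18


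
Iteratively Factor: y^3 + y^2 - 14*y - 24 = (y + 2)*(y^2 - y - 12) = (y + 2)*(y + 3)*(y - 4)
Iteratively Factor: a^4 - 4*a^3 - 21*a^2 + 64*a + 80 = (a + 1)*(a^3 - 5*a^2 - 16*a + 80) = (a + 1)*(a + 4)*(a^2 - 9*a + 20) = (a - 4)*(a + 1)*(a + 4)*(a - 5)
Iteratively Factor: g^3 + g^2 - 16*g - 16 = (g + 1)*(g^2 - 16) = (g - 4)*(g + 1)*(g + 4)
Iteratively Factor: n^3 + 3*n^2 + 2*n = (n)*(n^2 + 3*n + 2) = n*(n + 2)*(n + 1)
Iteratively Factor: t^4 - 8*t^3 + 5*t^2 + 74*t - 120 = (t - 5)*(t^3 - 3*t^2 - 10*t + 24) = (t - 5)*(t - 2)*(t^2 - t - 12) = (t - 5)*(t - 2)*(t + 3)*(t - 4)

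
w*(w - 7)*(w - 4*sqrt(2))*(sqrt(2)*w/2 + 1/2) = sqrt(2)*w^4/2 - 7*sqrt(2)*w^3/2 - 7*w^3/2 - 2*sqrt(2)*w^2 + 49*w^2/2 + 14*sqrt(2)*w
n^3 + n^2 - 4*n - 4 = (n - 2)*(n + 1)*(n + 2)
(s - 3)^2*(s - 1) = s^3 - 7*s^2 + 15*s - 9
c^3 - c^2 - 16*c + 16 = (c - 4)*(c - 1)*(c + 4)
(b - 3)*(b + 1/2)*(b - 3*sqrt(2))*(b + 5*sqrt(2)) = b^4 - 5*b^3/2 + 2*sqrt(2)*b^3 - 63*b^2/2 - 5*sqrt(2)*b^2 - 3*sqrt(2)*b + 75*b + 45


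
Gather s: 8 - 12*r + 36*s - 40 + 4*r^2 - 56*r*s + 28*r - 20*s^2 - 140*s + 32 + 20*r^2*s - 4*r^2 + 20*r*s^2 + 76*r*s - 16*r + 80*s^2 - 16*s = s^2*(20*r + 60) + s*(20*r^2 + 20*r - 120)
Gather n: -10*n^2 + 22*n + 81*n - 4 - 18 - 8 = -10*n^2 + 103*n - 30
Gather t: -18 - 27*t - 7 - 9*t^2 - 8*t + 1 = -9*t^2 - 35*t - 24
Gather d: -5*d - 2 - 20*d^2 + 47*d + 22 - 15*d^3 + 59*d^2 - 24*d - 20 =-15*d^3 + 39*d^2 + 18*d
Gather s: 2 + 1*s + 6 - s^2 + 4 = -s^2 + s + 12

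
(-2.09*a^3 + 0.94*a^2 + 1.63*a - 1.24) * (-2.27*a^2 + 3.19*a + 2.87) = 4.7443*a^5 - 8.8009*a^4 - 6.6998*a^3 + 10.7123*a^2 + 0.7225*a - 3.5588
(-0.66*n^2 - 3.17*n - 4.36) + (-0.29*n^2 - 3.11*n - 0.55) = -0.95*n^2 - 6.28*n - 4.91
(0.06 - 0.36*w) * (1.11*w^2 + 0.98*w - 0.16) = -0.3996*w^3 - 0.2862*w^2 + 0.1164*w - 0.0096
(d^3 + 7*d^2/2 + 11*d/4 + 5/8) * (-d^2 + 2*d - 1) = -d^5 - 3*d^4/2 + 13*d^3/4 + 11*d^2/8 - 3*d/2 - 5/8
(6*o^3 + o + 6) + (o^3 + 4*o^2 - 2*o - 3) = 7*o^3 + 4*o^2 - o + 3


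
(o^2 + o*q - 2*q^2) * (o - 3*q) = o^3 - 2*o^2*q - 5*o*q^2 + 6*q^3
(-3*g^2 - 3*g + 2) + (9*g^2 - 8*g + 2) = 6*g^2 - 11*g + 4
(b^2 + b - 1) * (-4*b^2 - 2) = -4*b^4 - 4*b^3 + 2*b^2 - 2*b + 2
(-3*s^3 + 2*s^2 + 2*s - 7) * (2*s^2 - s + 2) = -6*s^5 + 7*s^4 - 4*s^3 - 12*s^2 + 11*s - 14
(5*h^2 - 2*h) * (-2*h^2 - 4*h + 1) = -10*h^4 - 16*h^3 + 13*h^2 - 2*h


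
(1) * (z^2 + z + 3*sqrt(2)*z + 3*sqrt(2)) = z^2 + z + 3*sqrt(2)*z + 3*sqrt(2)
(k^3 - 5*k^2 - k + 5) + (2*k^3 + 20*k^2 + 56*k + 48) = 3*k^3 + 15*k^2 + 55*k + 53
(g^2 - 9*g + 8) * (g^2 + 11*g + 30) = g^4 + 2*g^3 - 61*g^2 - 182*g + 240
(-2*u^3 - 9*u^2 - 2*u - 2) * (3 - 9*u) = 18*u^4 + 75*u^3 - 9*u^2 + 12*u - 6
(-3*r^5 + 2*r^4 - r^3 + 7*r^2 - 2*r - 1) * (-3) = 9*r^5 - 6*r^4 + 3*r^3 - 21*r^2 + 6*r + 3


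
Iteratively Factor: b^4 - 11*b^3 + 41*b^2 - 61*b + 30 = (b - 5)*(b^3 - 6*b^2 + 11*b - 6) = (b - 5)*(b - 3)*(b^2 - 3*b + 2) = (b - 5)*(b - 3)*(b - 1)*(b - 2)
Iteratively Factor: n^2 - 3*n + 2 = (n - 2)*(n - 1)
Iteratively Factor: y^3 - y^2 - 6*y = (y + 2)*(y^2 - 3*y) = y*(y + 2)*(y - 3)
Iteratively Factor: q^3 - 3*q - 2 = (q + 1)*(q^2 - q - 2) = (q + 1)^2*(q - 2)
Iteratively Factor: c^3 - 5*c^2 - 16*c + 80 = (c + 4)*(c^2 - 9*c + 20) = (c - 4)*(c + 4)*(c - 5)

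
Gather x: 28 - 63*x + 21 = 49 - 63*x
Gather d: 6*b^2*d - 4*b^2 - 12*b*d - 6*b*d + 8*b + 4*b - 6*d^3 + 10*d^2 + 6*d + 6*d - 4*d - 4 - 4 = -4*b^2 + 12*b - 6*d^3 + 10*d^2 + d*(6*b^2 - 18*b + 8) - 8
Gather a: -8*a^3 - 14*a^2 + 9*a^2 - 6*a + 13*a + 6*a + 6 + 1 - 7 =-8*a^3 - 5*a^2 + 13*a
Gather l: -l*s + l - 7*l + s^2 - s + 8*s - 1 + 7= l*(-s - 6) + s^2 + 7*s + 6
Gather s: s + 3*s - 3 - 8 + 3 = 4*s - 8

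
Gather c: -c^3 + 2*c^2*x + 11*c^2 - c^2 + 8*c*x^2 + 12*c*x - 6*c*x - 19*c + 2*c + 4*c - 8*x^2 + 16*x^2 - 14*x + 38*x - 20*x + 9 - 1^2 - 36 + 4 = -c^3 + c^2*(2*x + 10) + c*(8*x^2 + 6*x - 13) + 8*x^2 + 4*x - 24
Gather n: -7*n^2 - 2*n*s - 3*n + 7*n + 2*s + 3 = -7*n^2 + n*(4 - 2*s) + 2*s + 3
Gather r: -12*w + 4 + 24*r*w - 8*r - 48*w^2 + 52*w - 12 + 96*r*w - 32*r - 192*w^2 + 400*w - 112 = r*(120*w - 40) - 240*w^2 + 440*w - 120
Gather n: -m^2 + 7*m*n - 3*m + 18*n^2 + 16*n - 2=-m^2 - 3*m + 18*n^2 + n*(7*m + 16) - 2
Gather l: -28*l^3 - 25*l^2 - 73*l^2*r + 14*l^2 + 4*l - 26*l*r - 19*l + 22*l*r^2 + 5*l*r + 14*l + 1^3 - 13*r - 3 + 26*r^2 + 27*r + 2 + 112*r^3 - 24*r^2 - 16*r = -28*l^3 + l^2*(-73*r - 11) + l*(22*r^2 - 21*r - 1) + 112*r^3 + 2*r^2 - 2*r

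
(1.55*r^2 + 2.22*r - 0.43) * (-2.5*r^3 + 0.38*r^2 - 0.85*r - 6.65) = -3.875*r^5 - 4.961*r^4 + 0.6011*r^3 - 12.3579*r^2 - 14.3975*r + 2.8595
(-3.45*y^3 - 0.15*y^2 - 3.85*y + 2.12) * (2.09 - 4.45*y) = 15.3525*y^4 - 6.543*y^3 + 16.819*y^2 - 17.4805*y + 4.4308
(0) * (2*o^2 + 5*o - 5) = 0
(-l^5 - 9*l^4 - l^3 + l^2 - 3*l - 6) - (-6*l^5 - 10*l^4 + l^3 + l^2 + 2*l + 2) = 5*l^5 + l^4 - 2*l^3 - 5*l - 8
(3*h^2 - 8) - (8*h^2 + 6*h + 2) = -5*h^2 - 6*h - 10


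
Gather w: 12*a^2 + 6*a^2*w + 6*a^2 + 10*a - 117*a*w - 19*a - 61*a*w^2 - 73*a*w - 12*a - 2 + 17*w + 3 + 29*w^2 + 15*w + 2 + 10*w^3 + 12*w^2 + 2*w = 18*a^2 - 21*a + 10*w^3 + w^2*(41 - 61*a) + w*(6*a^2 - 190*a + 34) + 3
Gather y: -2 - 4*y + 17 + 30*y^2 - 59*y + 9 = 30*y^2 - 63*y + 24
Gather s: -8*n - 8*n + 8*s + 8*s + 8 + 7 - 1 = -16*n + 16*s + 14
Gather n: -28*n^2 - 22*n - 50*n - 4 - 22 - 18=-28*n^2 - 72*n - 44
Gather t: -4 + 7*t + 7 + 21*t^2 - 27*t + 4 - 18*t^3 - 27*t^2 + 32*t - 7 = -18*t^3 - 6*t^2 + 12*t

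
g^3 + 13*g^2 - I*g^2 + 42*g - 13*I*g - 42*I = (g + 6)*(g + 7)*(g - I)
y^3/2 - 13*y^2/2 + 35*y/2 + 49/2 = (y/2 + 1/2)*(y - 7)^2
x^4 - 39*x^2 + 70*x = x*(x - 5)*(x - 2)*(x + 7)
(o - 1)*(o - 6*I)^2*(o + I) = o^4 - o^3 - 11*I*o^3 - 24*o^2 + 11*I*o^2 + 24*o - 36*I*o + 36*I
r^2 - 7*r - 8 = (r - 8)*(r + 1)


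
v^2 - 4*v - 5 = (v - 5)*(v + 1)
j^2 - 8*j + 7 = (j - 7)*(j - 1)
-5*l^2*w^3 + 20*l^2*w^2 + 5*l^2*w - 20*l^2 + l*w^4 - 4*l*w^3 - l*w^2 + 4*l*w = (-5*l + w)*(w - 4)*(w - 1)*(l*w + l)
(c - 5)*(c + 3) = c^2 - 2*c - 15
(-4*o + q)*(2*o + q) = -8*o^2 - 2*o*q + q^2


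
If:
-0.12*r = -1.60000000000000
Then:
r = 13.33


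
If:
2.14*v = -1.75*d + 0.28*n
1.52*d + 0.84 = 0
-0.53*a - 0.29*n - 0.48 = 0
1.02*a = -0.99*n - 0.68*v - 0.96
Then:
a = -0.54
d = -0.55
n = -0.66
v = 0.37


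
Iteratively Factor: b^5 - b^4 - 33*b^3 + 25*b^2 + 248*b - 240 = (b - 3)*(b^4 + 2*b^3 - 27*b^2 - 56*b + 80) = (b - 3)*(b - 1)*(b^3 + 3*b^2 - 24*b - 80) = (b - 5)*(b - 3)*(b - 1)*(b^2 + 8*b + 16) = (b - 5)*(b - 3)*(b - 1)*(b + 4)*(b + 4)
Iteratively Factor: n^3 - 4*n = (n + 2)*(n^2 - 2*n) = (n - 2)*(n + 2)*(n)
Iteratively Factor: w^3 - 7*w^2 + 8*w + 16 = (w - 4)*(w^2 - 3*w - 4) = (w - 4)*(w + 1)*(w - 4)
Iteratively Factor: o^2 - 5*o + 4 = (o - 4)*(o - 1)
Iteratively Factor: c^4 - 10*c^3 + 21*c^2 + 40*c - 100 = (c - 2)*(c^3 - 8*c^2 + 5*c + 50) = (c - 5)*(c - 2)*(c^2 - 3*c - 10) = (c - 5)*(c - 2)*(c + 2)*(c - 5)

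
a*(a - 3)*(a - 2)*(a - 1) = a^4 - 6*a^3 + 11*a^2 - 6*a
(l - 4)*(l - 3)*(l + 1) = l^3 - 6*l^2 + 5*l + 12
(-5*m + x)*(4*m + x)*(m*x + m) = -20*m^3*x - 20*m^3 - m^2*x^2 - m^2*x + m*x^3 + m*x^2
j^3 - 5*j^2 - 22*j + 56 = (j - 7)*(j - 2)*(j + 4)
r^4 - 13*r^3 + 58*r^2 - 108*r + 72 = (r - 6)*(r - 3)*(r - 2)^2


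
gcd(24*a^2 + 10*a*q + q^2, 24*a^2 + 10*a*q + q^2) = 24*a^2 + 10*a*q + q^2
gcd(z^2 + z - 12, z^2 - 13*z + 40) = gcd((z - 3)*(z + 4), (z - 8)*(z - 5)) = 1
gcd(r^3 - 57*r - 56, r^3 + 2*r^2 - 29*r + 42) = r + 7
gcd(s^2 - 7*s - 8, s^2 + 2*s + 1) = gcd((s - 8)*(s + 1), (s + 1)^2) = s + 1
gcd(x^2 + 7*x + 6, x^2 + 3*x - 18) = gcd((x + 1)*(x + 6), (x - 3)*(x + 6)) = x + 6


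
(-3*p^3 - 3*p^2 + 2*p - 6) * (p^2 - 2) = -3*p^5 - 3*p^4 + 8*p^3 - 4*p + 12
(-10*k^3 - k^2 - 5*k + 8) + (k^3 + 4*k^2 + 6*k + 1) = -9*k^3 + 3*k^2 + k + 9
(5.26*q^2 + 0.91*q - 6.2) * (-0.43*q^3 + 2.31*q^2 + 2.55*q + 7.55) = -2.2618*q^5 + 11.7593*q^4 + 18.1811*q^3 + 27.7115*q^2 - 8.9395*q - 46.81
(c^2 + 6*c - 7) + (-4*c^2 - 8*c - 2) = -3*c^2 - 2*c - 9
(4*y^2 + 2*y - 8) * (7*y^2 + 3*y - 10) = 28*y^4 + 26*y^3 - 90*y^2 - 44*y + 80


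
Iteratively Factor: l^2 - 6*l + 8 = (l - 2)*(l - 4)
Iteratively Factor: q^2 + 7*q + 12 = (q + 3)*(q + 4)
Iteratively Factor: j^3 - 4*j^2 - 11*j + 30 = (j + 3)*(j^2 - 7*j + 10) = (j - 5)*(j + 3)*(j - 2)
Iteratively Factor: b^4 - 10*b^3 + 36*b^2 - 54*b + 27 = (b - 1)*(b^3 - 9*b^2 + 27*b - 27) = (b - 3)*(b - 1)*(b^2 - 6*b + 9) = (b - 3)^2*(b - 1)*(b - 3)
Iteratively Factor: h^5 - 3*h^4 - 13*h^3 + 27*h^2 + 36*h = (h + 3)*(h^4 - 6*h^3 + 5*h^2 + 12*h) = (h - 3)*(h + 3)*(h^3 - 3*h^2 - 4*h) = (h - 4)*(h - 3)*(h + 3)*(h^2 + h) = (h - 4)*(h - 3)*(h + 1)*(h + 3)*(h)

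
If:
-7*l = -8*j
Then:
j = 7*l/8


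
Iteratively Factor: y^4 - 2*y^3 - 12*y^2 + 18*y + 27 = (y - 3)*(y^3 + y^2 - 9*y - 9) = (y - 3)*(y + 3)*(y^2 - 2*y - 3) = (y - 3)^2*(y + 3)*(y + 1)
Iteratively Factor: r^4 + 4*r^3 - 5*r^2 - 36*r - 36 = (r + 2)*(r^3 + 2*r^2 - 9*r - 18) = (r + 2)^2*(r^2 - 9) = (r - 3)*(r + 2)^2*(r + 3)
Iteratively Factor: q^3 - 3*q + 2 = (q - 1)*(q^2 + q - 2) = (q - 1)*(q + 2)*(q - 1)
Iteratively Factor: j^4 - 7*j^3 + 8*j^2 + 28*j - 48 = (j - 2)*(j^3 - 5*j^2 - 2*j + 24) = (j - 3)*(j - 2)*(j^2 - 2*j - 8) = (j - 4)*(j - 3)*(j - 2)*(j + 2)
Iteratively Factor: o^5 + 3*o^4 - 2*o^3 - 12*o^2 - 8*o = (o + 2)*(o^4 + o^3 - 4*o^2 - 4*o) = (o + 2)^2*(o^3 - o^2 - 2*o) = o*(o + 2)^2*(o^2 - o - 2) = o*(o + 1)*(o + 2)^2*(o - 2)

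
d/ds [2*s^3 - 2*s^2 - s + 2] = 6*s^2 - 4*s - 1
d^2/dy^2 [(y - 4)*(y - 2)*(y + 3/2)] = 6*y - 9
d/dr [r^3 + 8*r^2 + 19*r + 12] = 3*r^2 + 16*r + 19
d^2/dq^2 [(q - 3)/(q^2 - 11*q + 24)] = 2/(q^3 - 24*q^2 + 192*q - 512)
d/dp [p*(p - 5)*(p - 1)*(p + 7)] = 4*p^3 + 3*p^2 - 74*p + 35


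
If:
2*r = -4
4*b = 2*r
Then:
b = -1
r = -2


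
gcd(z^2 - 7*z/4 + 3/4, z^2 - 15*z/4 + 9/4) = z - 3/4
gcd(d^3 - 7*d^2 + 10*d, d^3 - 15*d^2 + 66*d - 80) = d^2 - 7*d + 10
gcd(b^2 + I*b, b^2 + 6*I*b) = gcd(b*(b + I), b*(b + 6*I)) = b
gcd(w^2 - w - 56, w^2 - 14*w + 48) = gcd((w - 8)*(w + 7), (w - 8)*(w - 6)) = w - 8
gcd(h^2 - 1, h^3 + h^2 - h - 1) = h^2 - 1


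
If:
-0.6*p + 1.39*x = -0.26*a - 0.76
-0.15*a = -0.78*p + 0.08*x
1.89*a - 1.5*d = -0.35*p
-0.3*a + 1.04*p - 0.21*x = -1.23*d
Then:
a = -0.03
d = -0.05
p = -0.06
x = -0.57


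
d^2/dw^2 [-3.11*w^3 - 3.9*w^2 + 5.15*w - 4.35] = -18.66*w - 7.8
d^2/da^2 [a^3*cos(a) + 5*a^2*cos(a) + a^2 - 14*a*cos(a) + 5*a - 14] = -a^3*cos(a) - 6*a^2*sin(a) - 5*a^2*cos(a) + 20*sqrt(2)*a*cos(a + pi/4) + 28*sin(a) + 10*cos(a) + 2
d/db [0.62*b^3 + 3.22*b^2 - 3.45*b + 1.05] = 1.86*b^2 + 6.44*b - 3.45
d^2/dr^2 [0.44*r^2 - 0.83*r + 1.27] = 0.880000000000000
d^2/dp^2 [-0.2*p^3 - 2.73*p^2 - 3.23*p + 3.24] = -1.2*p - 5.46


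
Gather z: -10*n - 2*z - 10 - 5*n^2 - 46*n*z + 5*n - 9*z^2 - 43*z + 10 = -5*n^2 - 5*n - 9*z^2 + z*(-46*n - 45)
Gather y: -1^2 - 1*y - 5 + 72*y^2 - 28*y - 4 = 72*y^2 - 29*y - 10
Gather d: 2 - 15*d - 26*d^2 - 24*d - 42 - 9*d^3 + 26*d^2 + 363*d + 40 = -9*d^3 + 324*d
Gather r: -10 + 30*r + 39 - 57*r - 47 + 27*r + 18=0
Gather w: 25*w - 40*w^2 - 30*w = -40*w^2 - 5*w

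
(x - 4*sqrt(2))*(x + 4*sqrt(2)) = x^2 - 32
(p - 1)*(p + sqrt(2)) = p^2 - p + sqrt(2)*p - sqrt(2)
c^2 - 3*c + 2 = (c - 2)*(c - 1)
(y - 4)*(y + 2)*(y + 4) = y^3 + 2*y^2 - 16*y - 32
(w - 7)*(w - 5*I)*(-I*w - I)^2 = -w^4 + 5*w^3 + 5*I*w^3 + 13*w^2 - 25*I*w^2 + 7*w - 65*I*w - 35*I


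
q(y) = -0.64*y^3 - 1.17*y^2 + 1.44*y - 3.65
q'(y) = -1.92*y^2 - 2.34*y + 1.44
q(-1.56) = -6.31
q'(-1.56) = 0.42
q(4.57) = -82.59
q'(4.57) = -49.35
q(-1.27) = -6.05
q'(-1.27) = 1.32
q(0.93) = -3.84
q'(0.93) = -2.40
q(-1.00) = -5.62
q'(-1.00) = 1.86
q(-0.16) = -3.91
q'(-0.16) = 1.77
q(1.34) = -5.36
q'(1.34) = -5.14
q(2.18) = -12.70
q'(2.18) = -12.79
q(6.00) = -175.37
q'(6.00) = -81.72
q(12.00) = -1260.77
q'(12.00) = -303.12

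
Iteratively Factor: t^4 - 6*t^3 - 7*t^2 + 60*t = (t - 4)*(t^3 - 2*t^2 - 15*t) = (t - 4)*(t + 3)*(t^2 - 5*t) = t*(t - 4)*(t + 3)*(t - 5)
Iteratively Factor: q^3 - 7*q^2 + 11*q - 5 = (q - 5)*(q^2 - 2*q + 1) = (q - 5)*(q - 1)*(q - 1)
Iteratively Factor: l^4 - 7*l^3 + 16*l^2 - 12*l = (l - 3)*(l^3 - 4*l^2 + 4*l) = l*(l - 3)*(l^2 - 4*l + 4) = l*(l - 3)*(l - 2)*(l - 2)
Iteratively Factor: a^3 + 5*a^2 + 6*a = (a + 2)*(a^2 + 3*a) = a*(a + 2)*(a + 3)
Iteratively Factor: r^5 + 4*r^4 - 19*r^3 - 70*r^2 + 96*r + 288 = (r + 4)*(r^4 - 19*r^2 + 6*r + 72) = (r - 3)*(r + 4)*(r^3 + 3*r^2 - 10*r - 24) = (r - 3)*(r + 2)*(r + 4)*(r^2 + r - 12) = (r - 3)^2*(r + 2)*(r + 4)*(r + 4)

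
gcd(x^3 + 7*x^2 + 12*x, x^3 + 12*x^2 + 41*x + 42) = x + 3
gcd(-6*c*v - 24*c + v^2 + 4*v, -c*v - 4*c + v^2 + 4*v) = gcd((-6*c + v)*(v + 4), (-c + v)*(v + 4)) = v + 4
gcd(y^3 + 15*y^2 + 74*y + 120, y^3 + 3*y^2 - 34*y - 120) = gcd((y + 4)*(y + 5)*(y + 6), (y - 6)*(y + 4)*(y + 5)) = y^2 + 9*y + 20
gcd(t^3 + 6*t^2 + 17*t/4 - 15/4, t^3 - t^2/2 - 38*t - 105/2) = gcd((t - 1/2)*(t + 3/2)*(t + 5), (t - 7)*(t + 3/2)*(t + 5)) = t^2 + 13*t/2 + 15/2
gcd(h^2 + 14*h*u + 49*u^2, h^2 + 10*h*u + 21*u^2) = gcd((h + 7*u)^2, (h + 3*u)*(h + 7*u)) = h + 7*u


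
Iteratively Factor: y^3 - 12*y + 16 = (y - 2)*(y^2 + 2*y - 8) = (y - 2)^2*(y + 4)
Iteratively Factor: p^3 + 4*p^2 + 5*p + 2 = (p + 2)*(p^2 + 2*p + 1) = (p + 1)*(p + 2)*(p + 1)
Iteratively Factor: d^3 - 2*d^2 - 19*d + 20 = (d + 4)*(d^2 - 6*d + 5) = (d - 5)*(d + 4)*(d - 1)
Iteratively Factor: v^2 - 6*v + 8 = (v - 2)*(v - 4)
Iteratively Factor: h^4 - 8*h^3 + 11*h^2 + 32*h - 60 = (h - 3)*(h^3 - 5*h^2 - 4*h + 20) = (h - 3)*(h - 2)*(h^2 - 3*h - 10) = (h - 3)*(h - 2)*(h + 2)*(h - 5)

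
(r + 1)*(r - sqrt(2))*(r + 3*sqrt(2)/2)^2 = r^4 + r^3 + 2*sqrt(2)*r^3 - 3*r^2/2 + 2*sqrt(2)*r^2 - 9*sqrt(2)*r/2 - 3*r/2 - 9*sqrt(2)/2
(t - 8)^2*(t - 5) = t^3 - 21*t^2 + 144*t - 320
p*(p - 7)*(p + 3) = p^3 - 4*p^2 - 21*p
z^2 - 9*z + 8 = (z - 8)*(z - 1)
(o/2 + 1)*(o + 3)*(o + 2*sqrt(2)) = o^3/2 + sqrt(2)*o^2 + 5*o^2/2 + 3*o + 5*sqrt(2)*o + 6*sqrt(2)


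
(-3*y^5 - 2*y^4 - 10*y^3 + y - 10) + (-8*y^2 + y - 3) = -3*y^5 - 2*y^4 - 10*y^3 - 8*y^2 + 2*y - 13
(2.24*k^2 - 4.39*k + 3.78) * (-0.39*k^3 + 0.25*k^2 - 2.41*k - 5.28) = -0.8736*k^5 + 2.2721*k^4 - 7.9701*k^3 - 0.302300000000001*k^2 + 14.0694*k - 19.9584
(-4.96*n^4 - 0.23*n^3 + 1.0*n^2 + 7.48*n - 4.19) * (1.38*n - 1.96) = -6.8448*n^5 + 9.4042*n^4 + 1.8308*n^3 + 8.3624*n^2 - 20.443*n + 8.2124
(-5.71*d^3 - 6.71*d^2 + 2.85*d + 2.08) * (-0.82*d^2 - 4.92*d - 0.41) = 4.6822*d^5 + 33.5954*d^4 + 33.0173*d^3 - 12.9765*d^2 - 11.4021*d - 0.8528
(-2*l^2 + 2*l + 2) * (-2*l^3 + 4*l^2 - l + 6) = 4*l^5 - 12*l^4 + 6*l^3 - 6*l^2 + 10*l + 12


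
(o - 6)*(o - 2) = o^2 - 8*o + 12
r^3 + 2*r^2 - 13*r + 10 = (r - 2)*(r - 1)*(r + 5)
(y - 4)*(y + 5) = y^2 + y - 20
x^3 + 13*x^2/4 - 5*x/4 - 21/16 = (x - 3/4)*(x + 1/2)*(x + 7/2)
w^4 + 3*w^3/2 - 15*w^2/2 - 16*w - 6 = (w - 3)*(w + 1/2)*(w + 2)^2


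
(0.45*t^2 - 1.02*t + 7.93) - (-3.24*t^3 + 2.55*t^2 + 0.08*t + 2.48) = 3.24*t^3 - 2.1*t^2 - 1.1*t + 5.45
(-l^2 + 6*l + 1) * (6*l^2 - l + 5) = -6*l^4 + 37*l^3 - 5*l^2 + 29*l + 5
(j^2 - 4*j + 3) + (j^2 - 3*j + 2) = 2*j^2 - 7*j + 5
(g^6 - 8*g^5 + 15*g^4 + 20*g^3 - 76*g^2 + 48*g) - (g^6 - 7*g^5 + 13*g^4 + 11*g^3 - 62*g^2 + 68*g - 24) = -g^5 + 2*g^4 + 9*g^3 - 14*g^2 - 20*g + 24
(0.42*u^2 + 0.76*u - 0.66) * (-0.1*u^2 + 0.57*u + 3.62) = -0.042*u^4 + 0.1634*u^3 + 2.0196*u^2 + 2.375*u - 2.3892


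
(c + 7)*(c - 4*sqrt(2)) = c^2 - 4*sqrt(2)*c + 7*c - 28*sqrt(2)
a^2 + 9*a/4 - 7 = (a - 7/4)*(a + 4)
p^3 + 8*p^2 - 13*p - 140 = (p - 4)*(p + 5)*(p + 7)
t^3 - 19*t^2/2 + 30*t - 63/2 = (t - 7/2)*(t - 3)^2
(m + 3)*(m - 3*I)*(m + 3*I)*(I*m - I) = I*m^4 + 2*I*m^3 + 6*I*m^2 + 18*I*m - 27*I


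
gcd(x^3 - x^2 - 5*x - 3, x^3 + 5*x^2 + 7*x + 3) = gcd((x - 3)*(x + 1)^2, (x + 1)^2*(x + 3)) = x^2 + 2*x + 1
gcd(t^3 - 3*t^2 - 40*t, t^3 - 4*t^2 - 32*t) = t^2 - 8*t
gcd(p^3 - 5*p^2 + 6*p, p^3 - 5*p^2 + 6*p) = p^3 - 5*p^2 + 6*p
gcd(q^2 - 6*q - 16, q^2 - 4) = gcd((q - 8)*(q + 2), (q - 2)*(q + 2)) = q + 2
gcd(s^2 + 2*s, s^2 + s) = s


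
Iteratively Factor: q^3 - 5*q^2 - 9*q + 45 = (q + 3)*(q^2 - 8*q + 15) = (q - 3)*(q + 3)*(q - 5)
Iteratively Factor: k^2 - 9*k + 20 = (k - 5)*(k - 4)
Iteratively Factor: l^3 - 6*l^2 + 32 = (l - 4)*(l^2 - 2*l - 8) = (l - 4)^2*(l + 2)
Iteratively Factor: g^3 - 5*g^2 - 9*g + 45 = (g - 5)*(g^2 - 9) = (g - 5)*(g - 3)*(g + 3)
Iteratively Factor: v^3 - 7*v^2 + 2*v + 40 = (v - 5)*(v^2 - 2*v - 8) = (v - 5)*(v + 2)*(v - 4)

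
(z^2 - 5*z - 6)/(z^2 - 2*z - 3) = (z - 6)/(z - 3)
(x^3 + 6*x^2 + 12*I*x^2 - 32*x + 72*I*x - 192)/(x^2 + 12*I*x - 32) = x + 6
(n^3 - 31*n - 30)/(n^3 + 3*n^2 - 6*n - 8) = (n^2 - n - 30)/(n^2 + 2*n - 8)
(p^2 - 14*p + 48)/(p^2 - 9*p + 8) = (p - 6)/(p - 1)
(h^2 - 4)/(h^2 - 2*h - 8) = (h - 2)/(h - 4)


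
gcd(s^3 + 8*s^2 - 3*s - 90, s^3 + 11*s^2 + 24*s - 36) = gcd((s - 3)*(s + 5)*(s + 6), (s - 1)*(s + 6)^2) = s + 6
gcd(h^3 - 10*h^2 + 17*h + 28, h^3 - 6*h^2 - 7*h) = h^2 - 6*h - 7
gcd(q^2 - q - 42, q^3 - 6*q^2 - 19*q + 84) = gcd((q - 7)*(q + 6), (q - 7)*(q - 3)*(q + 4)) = q - 7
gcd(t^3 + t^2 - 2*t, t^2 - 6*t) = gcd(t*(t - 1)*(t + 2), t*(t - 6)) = t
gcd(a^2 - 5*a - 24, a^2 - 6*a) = 1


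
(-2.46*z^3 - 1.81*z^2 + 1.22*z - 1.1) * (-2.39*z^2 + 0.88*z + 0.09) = 5.8794*z^5 + 2.1611*z^4 - 4.73*z^3 + 3.5397*z^2 - 0.8582*z - 0.099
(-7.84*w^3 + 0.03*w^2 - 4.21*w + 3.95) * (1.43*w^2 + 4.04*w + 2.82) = -11.2112*w^5 - 31.6307*w^4 - 28.0079*w^3 - 11.2753*w^2 + 4.0858*w + 11.139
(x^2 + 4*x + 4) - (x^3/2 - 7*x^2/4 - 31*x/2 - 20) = -x^3/2 + 11*x^2/4 + 39*x/2 + 24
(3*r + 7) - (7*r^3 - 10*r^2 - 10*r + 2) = -7*r^3 + 10*r^2 + 13*r + 5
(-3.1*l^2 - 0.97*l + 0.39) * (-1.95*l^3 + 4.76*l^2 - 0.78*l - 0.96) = 6.045*l^5 - 12.8645*l^4 - 2.9597*l^3 + 5.589*l^2 + 0.627*l - 0.3744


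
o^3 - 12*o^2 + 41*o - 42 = (o - 7)*(o - 3)*(o - 2)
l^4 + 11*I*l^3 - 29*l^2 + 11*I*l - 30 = (l - I)*(l + I)*(l + 5*I)*(l + 6*I)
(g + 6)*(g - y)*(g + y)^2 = g^4 + g^3*y + 6*g^3 - g^2*y^2 + 6*g^2*y - g*y^3 - 6*g*y^2 - 6*y^3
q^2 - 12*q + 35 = (q - 7)*(q - 5)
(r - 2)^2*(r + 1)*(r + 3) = r^4 - 9*r^2 + 4*r + 12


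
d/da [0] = 0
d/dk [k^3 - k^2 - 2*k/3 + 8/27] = 3*k^2 - 2*k - 2/3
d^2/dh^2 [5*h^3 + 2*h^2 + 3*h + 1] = 30*h + 4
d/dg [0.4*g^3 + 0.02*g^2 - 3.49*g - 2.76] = 1.2*g^2 + 0.04*g - 3.49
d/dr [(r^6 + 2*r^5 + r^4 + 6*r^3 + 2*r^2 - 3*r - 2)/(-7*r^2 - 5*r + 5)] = (-28*r^7 - 67*r^6 - 24*r^5 - 7*r^4 - 40*r^3 + 59*r^2 - 8*r - 25)/(49*r^4 + 70*r^3 - 45*r^2 - 50*r + 25)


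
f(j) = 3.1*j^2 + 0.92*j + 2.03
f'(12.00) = 75.32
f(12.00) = 459.47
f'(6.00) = 38.12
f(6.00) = 119.15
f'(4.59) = 29.38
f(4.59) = 71.56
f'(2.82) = 18.40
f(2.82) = 29.28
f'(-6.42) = -38.88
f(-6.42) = 123.89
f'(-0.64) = -3.05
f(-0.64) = 2.71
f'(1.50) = 10.22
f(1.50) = 10.38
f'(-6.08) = -36.78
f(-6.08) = 111.03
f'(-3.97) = -23.69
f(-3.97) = 47.24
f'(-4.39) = -26.30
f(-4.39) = 57.73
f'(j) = 6.2*j + 0.92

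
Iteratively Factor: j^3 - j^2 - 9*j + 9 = (j - 3)*(j^2 + 2*j - 3) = (j - 3)*(j - 1)*(j + 3)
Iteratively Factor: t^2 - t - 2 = (t - 2)*(t + 1)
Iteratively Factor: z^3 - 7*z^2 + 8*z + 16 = (z - 4)*(z^2 - 3*z - 4) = (z - 4)^2*(z + 1)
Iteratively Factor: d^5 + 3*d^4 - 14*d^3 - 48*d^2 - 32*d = (d + 4)*(d^4 - d^3 - 10*d^2 - 8*d) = (d - 4)*(d + 4)*(d^3 + 3*d^2 + 2*d) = (d - 4)*(d + 2)*(d + 4)*(d^2 + d) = (d - 4)*(d + 1)*(d + 2)*(d + 4)*(d)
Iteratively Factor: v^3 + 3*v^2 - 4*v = (v - 1)*(v^2 + 4*v) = (v - 1)*(v + 4)*(v)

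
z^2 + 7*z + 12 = (z + 3)*(z + 4)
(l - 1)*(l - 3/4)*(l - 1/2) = l^3 - 9*l^2/4 + 13*l/8 - 3/8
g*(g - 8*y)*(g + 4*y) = g^3 - 4*g^2*y - 32*g*y^2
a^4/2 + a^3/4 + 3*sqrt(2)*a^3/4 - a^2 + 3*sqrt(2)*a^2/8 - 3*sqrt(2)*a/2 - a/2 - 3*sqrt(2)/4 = (a/2 + sqrt(2)/2)*(a + 1/2)*(a - sqrt(2))*(a + 3*sqrt(2)/2)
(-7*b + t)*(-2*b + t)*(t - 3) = 14*b^2*t - 42*b^2 - 9*b*t^2 + 27*b*t + t^3 - 3*t^2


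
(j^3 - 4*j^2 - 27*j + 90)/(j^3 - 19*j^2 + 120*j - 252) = (j^2 + 2*j - 15)/(j^2 - 13*j + 42)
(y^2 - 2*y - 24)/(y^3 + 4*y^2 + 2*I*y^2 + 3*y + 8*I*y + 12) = (y - 6)/(y^2 + 2*I*y + 3)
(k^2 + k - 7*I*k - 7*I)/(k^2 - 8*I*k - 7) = (k + 1)/(k - I)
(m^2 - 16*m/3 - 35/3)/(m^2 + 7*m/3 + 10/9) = 3*(m - 7)/(3*m + 2)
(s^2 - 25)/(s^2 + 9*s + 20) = (s - 5)/(s + 4)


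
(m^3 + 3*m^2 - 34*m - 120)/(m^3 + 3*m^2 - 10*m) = (m^2 - 2*m - 24)/(m*(m - 2))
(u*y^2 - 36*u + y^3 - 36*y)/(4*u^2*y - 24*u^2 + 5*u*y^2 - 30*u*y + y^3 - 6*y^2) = (y + 6)/(4*u + y)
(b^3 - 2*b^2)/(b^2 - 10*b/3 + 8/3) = 3*b^2/(3*b - 4)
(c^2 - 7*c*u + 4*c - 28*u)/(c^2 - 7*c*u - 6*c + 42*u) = (c + 4)/(c - 6)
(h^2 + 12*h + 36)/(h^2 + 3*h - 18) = (h + 6)/(h - 3)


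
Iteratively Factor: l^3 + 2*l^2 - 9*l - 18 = (l + 2)*(l^2 - 9) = (l + 2)*(l + 3)*(l - 3)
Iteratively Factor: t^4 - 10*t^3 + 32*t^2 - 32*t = (t - 4)*(t^3 - 6*t^2 + 8*t) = (t - 4)^2*(t^2 - 2*t) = (t - 4)^2*(t - 2)*(t)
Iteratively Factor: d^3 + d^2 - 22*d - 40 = (d + 4)*(d^2 - 3*d - 10) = (d - 5)*(d + 4)*(d + 2)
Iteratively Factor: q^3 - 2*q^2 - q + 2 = (q - 2)*(q^2 - 1) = (q - 2)*(q - 1)*(q + 1)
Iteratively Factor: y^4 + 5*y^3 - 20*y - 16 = (y + 4)*(y^3 + y^2 - 4*y - 4) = (y - 2)*(y + 4)*(y^2 + 3*y + 2) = (y - 2)*(y + 2)*(y + 4)*(y + 1)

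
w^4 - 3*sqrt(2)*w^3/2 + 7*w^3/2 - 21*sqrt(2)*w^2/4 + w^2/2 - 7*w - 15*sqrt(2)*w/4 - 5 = (w + 1)*(w + 5/2)*(w - 2*sqrt(2))*(w + sqrt(2)/2)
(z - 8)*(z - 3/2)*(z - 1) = z^3 - 21*z^2/2 + 43*z/2 - 12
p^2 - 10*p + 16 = (p - 8)*(p - 2)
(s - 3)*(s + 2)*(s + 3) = s^3 + 2*s^2 - 9*s - 18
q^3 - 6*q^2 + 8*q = q*(q - 4)*(q - 2)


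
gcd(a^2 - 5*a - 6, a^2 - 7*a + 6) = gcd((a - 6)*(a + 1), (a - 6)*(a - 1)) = a - 6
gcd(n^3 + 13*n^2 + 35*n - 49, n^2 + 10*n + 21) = n + 7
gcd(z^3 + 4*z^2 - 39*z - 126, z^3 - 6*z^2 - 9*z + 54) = z^2 - 3*z - 18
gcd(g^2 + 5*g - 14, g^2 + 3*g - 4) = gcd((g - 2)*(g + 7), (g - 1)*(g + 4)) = 1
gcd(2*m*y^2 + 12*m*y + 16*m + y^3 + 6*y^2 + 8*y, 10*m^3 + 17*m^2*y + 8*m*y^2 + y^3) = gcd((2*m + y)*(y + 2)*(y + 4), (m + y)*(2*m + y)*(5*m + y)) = 2*m + y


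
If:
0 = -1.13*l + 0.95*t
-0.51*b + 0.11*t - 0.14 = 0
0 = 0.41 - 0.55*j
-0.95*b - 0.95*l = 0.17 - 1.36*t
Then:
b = -0.33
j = 0.75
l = -0.21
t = -0.25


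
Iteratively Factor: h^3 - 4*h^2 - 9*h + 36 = (h + 3)*(h^2 - 7*h + 12) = (h - 4)*(h + 3)*(h - 3)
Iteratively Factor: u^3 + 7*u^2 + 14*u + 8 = (u + 4)*(u^2 + 3*u + 2) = (u + 2)*(u + 4)*(u + 1)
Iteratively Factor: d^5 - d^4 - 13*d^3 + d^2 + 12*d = (d)*(d^4 - d^3 - 13*d^2 + d + 12) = d*(d + 3)*(d^3 - 4*d^2 - d + 4) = d*(d + 1)*(d + 3)*(d^2 - 5*d + 4) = d*(d - 4)*(d + 1)*(d + 3)*(d - 1)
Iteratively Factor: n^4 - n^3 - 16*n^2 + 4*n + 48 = (n - 4)*(n^3 + 3*n^2 - 4*n - 12) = (n - 4)*(n - 2)*(n^2 + 5*n + 6) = (n - 4)*(n - 2)*(n + 3)*(n + 2)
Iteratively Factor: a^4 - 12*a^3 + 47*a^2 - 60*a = (a - 4)*(a^3 - 8*a^2 + 15*a) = a*(a - 4)*(a^2 - 8*a + 15) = a*(a - 5)*(a - 4)*(a - 3)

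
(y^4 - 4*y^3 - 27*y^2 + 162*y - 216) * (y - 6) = y^5 - 10*y^4 - 3*y^3 + 324*y^2 - 1188*y + 1296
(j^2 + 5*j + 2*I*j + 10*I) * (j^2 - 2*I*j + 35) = j^4 + 5*j^3 + 39*j^2 + 195*j + 70*I*j + 350*I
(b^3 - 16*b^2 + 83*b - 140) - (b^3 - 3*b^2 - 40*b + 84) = -13*b^2 + 123*b - 224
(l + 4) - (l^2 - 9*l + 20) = -l^2 + 10*l - 16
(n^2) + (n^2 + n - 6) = 2*n^2 + n - 6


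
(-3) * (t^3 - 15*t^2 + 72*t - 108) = -3*t^3 + 45*t^2 - 216*t + 324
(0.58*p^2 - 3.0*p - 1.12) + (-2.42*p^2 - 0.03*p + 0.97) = -1.84*p^2 - 3.03*p - 0.15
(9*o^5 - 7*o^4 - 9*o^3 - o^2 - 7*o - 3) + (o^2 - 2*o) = 9*o^5 - 7*o^4 - 9*o^3 - 9*o - 3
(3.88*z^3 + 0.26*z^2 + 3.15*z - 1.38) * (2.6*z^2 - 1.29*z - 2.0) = 10.088*z^5 - 4.3292*z^4 + 0.0945999999999997*z^3 - 8.1715*z^2 - 4.5198*z + 2.76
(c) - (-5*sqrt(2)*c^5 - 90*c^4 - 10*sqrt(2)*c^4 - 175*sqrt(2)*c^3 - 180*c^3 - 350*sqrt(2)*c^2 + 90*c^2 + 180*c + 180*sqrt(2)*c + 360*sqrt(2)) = 5*sqrt(2)*c^5 + 10*sqrt(2)*c^4 + 90*c^4 + 180*c^3 + 175*sqrt(2)*c^3 - 90*c^2 + 350*sqrt(2)*c^2 - 180*sqrt(2)*c - 179*c - 360*sqrt(2)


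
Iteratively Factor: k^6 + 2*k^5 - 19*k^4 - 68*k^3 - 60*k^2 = (k + 2)*(k^5 - 19*k^3 - 30*k^2) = k*(k + 2)*(k^4 - 19*k^2 - 30*k) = k*(k + 2)*(k + 3)*(k^3 - 3*k^2 - 10*k) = k*(k + 2)^2*(k + 3)*(k^2 - 5*k) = k^2*(k + 2)^2*(k + 3)*(k - 5)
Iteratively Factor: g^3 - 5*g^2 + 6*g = (g)*(g^2 - 5*g + 6) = g*(g - 3)*(g - 2)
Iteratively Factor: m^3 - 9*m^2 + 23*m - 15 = (m - 3)*(m^2 - 6*m + 5) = (m - 5)*(m - 3)*(m - 1)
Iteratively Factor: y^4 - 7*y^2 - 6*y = (y - 3)*(y^3 + 3*y^2 + 2*y) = y*(y - 3)*(y^2 + 3*y + 2) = y*(y - 3)*(y + 1)*(y + 2)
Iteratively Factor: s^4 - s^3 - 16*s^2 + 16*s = (s - 4)*(s^3 + 3*s^2 - 4*s) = s*(s - 4)*(s^2 + 3*s - 4) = s*(s - 4)*(s - 1)*(s + 4)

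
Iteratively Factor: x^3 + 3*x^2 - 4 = (x - 1)*(x^2 + 4*x + 4) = (x - 1)*(x + 2)*(x + 2)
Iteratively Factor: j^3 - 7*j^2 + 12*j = (j - 4)*(j^2 - 3*j) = (j - 4)*(j - 3)*(j)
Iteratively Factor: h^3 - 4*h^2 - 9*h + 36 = (h - 3)*(h^2 - h - 12) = (h - 4)*(h - 3)*(h + 3)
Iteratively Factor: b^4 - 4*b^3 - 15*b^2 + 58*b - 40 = (b - 1)*(b^3 - 3*b^2 - 18*b + 40) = (b - 1)*(b + 4)*(b^2 - 7*b + 10) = (b - 2)*(b - 1)*(b + 4)*(b - 5)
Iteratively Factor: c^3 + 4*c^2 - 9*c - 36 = (c - 3)*(c^2 + 7*c + 12) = (c - 3)*(c + 4)*(c + 3)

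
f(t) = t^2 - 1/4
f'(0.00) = 0.00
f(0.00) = -0.25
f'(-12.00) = -24.00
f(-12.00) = 143.75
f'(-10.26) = -20.52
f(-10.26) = 105.02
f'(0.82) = 1.64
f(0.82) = 0.42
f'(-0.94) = -1.88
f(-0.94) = 0.63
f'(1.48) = 2.96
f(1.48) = 1.94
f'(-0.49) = -0.98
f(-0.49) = -0.01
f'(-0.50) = -1.00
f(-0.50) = 0.00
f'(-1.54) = -3.08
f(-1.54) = 2.12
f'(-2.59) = -5.18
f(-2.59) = 6.46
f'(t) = 2*t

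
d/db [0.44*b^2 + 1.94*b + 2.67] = 0.88*b + 1.94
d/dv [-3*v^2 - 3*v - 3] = -6*v - 3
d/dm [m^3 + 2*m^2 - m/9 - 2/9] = 3*m^2 + 4*m - 1/9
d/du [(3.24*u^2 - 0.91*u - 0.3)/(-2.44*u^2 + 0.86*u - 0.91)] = (0.566000000000001*u^2 - 7.3608*u + 1.0861)/(5.9536*u^4 - 4.1968*u^3 + 5.1804*u^2 - 1.5652*u + 0.8281)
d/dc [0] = 0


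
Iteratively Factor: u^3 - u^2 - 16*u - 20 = (u + 2)*(u^2 - 3*u - 10) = (u - 5)*(u + 2)*(u + 2)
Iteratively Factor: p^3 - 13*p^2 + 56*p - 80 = (p - 4)*(p^2 - 9*p + 20) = (p - 4)^2*(p - 5)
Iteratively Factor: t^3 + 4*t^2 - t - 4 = (t + 1)*(t^2 + 3*t - 4) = (t - 1)*(t + 1)*(t + 4)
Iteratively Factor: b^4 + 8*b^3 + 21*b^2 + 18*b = (b + 2)*(b^3 + 6*b^2 + 9*b) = b*(b + 2)*(b^2 + 6*b + 9) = b*(b + 2)*(b + 3)*(b + 3)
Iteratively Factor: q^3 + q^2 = (q)*(q^2 + q) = q*(q + 1)*(q)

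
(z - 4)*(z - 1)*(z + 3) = z^3 - 2*z^2 - 11*z + 12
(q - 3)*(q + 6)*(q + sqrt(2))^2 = q^4 + 2*sqrt(2)*q^3 + 3*q^3 - 16*q^2 + 6*sqrt(2)*q^2 - 36*sqrt(2)*q + 6*q - 36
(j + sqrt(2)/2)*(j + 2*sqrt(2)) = j^2 + 5*sqrt(2)*j/2 + 2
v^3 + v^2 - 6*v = v*(v - 2)*(v + 3)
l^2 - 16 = (l - 4)*(l + 4)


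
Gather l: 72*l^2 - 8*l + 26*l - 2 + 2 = 72*l^2 + 18*l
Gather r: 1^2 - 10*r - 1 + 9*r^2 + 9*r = 9*r^2 - r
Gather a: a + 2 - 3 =a - 1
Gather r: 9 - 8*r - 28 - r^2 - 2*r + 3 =-r^2 - 10*r - 16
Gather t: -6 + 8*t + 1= 8*t - 5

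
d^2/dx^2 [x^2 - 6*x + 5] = 2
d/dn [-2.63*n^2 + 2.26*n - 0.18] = 2.26 - 5.26*n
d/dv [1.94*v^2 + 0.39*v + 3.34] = 3.88*v + 0.39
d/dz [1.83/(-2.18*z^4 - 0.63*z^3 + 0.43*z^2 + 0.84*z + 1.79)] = (15.9576*z^3 + 3.4587*z^2 - 1.5738*z - 1.5372)/(-2.18*z^4 - 0.63*z^3 + 0.43*z^2 + 0.84*z + 1.79)^2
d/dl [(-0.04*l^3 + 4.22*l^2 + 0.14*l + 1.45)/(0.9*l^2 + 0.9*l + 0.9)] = (-0.0444444444444444*l^4 - 0.0888888888888903*l^3 + 4.4*l^2 + 6.15555555555555*l - 1.45555555555556)/(1.0*l^4 + 2.0*l^3 + 3.0*l^2 + 2.0*l + 1.0)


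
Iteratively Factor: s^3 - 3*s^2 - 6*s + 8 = (s + 2)*(s^2 - 5*s + 4) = (s - 4)*(s + 2)*(s - 1)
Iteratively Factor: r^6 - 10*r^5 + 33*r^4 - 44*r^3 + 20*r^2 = (r - 2)*(r^5 - 8*r^4 + 17*r^3 - 10*r^2) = (r - 5)*(r - 2)*(r^4 - 3*r^3 + 2*r^2) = r*(r - 5)*(r - 2)*(r^3 - 3*r^2 + 2*r) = r^2*(r - 5)*(r - 2)*(r^2 - 3*r + 2) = r^2*(r - 5)*(r - 2)^2*(r - 1)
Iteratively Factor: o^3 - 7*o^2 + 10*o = (o - 2)*(o^2 - 5*o) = (o - 5)*(o - 2)*(o)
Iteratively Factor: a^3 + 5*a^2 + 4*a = (a + 4)*(a^2 + a) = a*(a + 4)*(a + 1)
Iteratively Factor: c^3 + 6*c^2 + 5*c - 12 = (c - 1)*(c^2 + 7*c + 12) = (c - 1)*(c + 3)*(c + 4)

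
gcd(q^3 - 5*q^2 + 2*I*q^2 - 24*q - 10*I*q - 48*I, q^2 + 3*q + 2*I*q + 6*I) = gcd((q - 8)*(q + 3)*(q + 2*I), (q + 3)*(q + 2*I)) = q^2 + q*(3 + 2*I) + 6*I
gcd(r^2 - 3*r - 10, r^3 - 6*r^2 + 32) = r + 2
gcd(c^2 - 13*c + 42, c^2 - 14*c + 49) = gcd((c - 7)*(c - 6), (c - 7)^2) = c - 7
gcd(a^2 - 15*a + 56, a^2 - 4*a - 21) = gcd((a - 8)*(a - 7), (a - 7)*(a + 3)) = a - 7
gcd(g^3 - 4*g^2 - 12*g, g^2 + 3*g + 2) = g + 2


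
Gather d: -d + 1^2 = 1 - d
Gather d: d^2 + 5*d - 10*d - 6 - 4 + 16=d^2 - 5*d + 6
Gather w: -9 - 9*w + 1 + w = -8*w - 8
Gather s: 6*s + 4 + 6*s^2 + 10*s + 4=6*s^2 + 16*s + 8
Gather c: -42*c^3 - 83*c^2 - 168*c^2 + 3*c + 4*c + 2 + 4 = -42*c^3 - 251*c^2 + 7*c + 6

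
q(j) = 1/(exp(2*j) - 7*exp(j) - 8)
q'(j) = (-2*exp(2*j) + 7*exp(j))/(exp(2*j) - 7*exp(j) - 8)^2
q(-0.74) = -0.09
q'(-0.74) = 0.02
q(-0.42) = -0.08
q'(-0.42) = 0.03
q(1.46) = -0.05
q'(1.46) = -0.02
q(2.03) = -0.30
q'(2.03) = -5.67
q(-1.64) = -0.11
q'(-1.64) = 0.01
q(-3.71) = -0.12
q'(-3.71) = 0.00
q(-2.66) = -0.12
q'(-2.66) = 0.01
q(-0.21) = -0.08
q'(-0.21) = 0.03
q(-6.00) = -0.12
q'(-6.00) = 0.00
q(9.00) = 0.00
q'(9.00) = 0.00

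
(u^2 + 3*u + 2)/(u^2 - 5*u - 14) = (u + 1)/(u - 7)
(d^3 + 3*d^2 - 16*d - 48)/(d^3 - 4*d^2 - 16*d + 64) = (d + 3)/(d - 4)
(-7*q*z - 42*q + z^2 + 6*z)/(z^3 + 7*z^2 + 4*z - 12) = (-7*q + z)/(z^2 + z - 2)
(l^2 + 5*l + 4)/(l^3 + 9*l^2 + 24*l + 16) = 1/(l + 4)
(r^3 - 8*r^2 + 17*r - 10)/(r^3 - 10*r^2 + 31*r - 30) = (r - 1)/(r - 3)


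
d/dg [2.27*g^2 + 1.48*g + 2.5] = 4.54*g + 1.48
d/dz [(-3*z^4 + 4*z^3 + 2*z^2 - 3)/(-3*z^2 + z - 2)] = (18*z^5 - 21*z^4 + 32*z^3 - 22*z^2 - 26*z + 3)/(9*z^4 - 6*z^3 + 13*z^2 - 4*z + 4)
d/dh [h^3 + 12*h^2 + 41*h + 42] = 3*h^2 + 24*h + 41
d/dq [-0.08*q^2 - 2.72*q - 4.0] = -0.16*q - 2.72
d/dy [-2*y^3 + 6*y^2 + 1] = 6*y*(2 - y)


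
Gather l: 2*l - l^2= -l^2 + 2*l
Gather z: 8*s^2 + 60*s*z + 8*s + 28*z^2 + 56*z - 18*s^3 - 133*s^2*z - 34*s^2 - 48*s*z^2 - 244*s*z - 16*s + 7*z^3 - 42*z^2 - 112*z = -18*s^3 - 26*s^2 - 8*s + 7*z^3 + z^2*(-48*s - 14) + z*(-133*s^2 - 184*s - 56)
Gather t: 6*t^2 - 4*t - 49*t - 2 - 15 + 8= 6*t^2 - 53*t - 9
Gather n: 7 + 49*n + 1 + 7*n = 56*n + 8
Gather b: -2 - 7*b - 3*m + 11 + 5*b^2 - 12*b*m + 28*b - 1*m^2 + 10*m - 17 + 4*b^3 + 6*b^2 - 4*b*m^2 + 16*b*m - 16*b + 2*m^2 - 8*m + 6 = 4*b^3 + 11*b^2 + b*(-4*m^2 + 4*m + 5) + m^2 - m - 2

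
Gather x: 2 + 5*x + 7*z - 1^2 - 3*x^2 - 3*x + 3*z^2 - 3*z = -3*x^2 + 2*x + 3*z^2 + 4*z + 1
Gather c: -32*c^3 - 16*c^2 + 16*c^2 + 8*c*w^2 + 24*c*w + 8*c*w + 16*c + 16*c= -32*c^3 + c*(8*w^2 + 32*w + 32)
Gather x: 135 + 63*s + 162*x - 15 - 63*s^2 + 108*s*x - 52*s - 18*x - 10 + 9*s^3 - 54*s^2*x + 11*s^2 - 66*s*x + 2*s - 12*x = 9*s^3 - 52*s^2 + 13*s + x*(-54*s^2 + 42*s + 132) + 110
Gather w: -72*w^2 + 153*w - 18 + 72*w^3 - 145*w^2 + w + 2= 72*w^3 - 217*w^2 + 154*w - 16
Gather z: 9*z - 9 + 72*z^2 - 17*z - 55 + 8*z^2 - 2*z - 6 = 80*z^2 - 10*z - 70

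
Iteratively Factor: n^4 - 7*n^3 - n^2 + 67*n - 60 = (n + 3)*(n^3 - 10*n^2 + 29*n - 20) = (n - 5)*(n + 3)*(n^2 - 5*n + 4) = (n - 5)*(n - 4)*(n + 3)*(n - 1)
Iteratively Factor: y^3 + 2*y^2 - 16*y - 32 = (y + 4)*(y^2 - 2*y - 8) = (y + 2)*(y + 4)*(y - 4)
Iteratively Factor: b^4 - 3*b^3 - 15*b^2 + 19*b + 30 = (b + 1)*(b^3 - 4*b^2 - 11*b + 30) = (b + 1)*(b + 3)*(b^2 - 7*b + 10) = (b - 5)*(b + 1)*(b + 3)*(b - 2)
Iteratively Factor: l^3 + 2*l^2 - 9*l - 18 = (l + 2)*(l^2 - 9) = (l + 2)*(l + 3)*(l - 3)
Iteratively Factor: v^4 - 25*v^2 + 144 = (v - 4)*(v^3 + 4*v^2 - 9*v - 36) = (v - 4)*(v + 3)*(v^2 + v - 12) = (v - 4)*(v - 3)*(v + 3)*(v + 4)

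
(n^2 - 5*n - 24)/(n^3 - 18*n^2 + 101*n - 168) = (n + 3)/(n^2 - 10*n + 21)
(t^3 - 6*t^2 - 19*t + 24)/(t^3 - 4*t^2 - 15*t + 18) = (t - 8)/(t - 6)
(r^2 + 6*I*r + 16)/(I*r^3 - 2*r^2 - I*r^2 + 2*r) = (r^2 + 6*I*r + 16)/(r*(I*r^2 - 2*r - I*r + 2))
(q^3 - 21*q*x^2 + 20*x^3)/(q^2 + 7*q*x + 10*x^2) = (q^2 - 5*q*x + 4*x^2)/(q + 2*x)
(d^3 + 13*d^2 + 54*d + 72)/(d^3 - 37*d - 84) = (d + 6)/(d - 7)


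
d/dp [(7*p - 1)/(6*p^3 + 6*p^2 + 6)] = (7*p^3 + 7*p^2 - p*(3*p + 2)*(7*p - 1) + 7)/(6*(p^3 + p^2 + 1)^2)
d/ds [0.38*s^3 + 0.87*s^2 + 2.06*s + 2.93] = 1.14*s^2 + 1.74*s + 2.06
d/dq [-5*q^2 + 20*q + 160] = 20 - 10*q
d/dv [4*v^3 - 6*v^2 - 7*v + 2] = 12*v^2 - 12*v - 7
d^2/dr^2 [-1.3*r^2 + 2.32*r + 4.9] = -2.60000000000000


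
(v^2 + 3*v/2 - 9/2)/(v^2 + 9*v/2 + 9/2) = (2*v - 3)/(2*v + 3)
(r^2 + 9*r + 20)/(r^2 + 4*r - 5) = (r + 4)/(r - 1)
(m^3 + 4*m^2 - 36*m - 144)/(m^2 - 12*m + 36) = (m^2 + 10*m + 24)/(m - 6)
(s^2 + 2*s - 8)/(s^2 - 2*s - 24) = (s - 2)/(s - 6)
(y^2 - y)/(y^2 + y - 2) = y/(y + 2)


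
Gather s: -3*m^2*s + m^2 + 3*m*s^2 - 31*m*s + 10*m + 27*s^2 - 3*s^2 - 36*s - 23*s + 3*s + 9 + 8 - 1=m^2 + 10*m + s^2*(3*m + 24) + s*(-3*m^2 - 31*m - 56) + 16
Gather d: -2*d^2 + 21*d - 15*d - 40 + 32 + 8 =-2*d^2 + 6*d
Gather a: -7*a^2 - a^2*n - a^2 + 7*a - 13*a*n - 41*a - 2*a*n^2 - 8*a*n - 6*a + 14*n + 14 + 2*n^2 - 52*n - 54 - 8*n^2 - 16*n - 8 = a^2*(-n - 8) + a*(-2*n^2 - 21*n - 40) - 6*n^2 - 54*n - 48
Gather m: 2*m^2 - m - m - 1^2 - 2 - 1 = 2*m^2 - 2*m - 4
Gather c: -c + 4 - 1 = 3 - c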